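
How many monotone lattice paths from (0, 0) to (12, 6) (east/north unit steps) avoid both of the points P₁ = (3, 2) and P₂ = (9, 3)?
Number of paths = 8414

Inclusion–exclusion. Total paths: C(18, 12) = 18564. Through P₁: C(5, 3)·C(13, 9) = 7150. Through P₂: C(12, 9)·C(6, 3) = 4400. Since P₁ is strictly southwest of P₂, a monotone path through both must visit P₁ then P₂; paths through both = C(5, 3)·C(7, 6)·C(6, 3) = 1400. Avoid both = 18564 − 7150 − 4400 + 1400 = 8414.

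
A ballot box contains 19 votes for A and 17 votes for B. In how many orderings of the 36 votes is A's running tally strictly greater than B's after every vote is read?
Strict-lead orderings = 477638700

Total orderings of the 36 votes with 19 for A: C(36, 19) = 8597496600. By the Bertrand ballot formula (Cycle Lemma / reflection principle), the number of orderings in which A is strictly ahead of B throughout is (p − q)/(p + q) · C(p + q, p) = (19 − 17)/(19 + 17) · 8597496600 = 477638700.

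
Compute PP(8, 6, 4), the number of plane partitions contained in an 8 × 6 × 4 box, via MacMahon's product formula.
PP(8, 6, 4) = 90474964580

Evaluate the triple product over i = 1..8, j = 1..6, k = 1..4. The factors are (2/1) · (3/2) · (4/3) · (5/4) · (3/2) · (4/3) · (5/4) · (6/5) · … (192 factors total). The numerators and denominators telescope so the product is an integer; carrying out the multiplication exactly gives PP(8, 6, 4) = 90474964580.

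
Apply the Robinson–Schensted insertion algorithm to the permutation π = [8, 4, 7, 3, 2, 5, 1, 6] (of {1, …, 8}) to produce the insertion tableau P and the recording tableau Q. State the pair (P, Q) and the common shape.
P = [1, 5, 6] / [2, 7] / [3] / [4] / [8];  Q = [1, 3, 8] / [2, 6] / [4] / [5] / [7];  common shape = (3, 2, 1, 1, 1)

Row-insert the values π_1, π_2, … into P one at a time, bumping the leftmost entry strictly greater than the inserted value down to the next row. The recording tableau Q records, in position (i, j), the step at which that cell was added to P.
  Insert 8 (step 1): P = [8];  Q = [1]
  Insert 4 (step 2): P = [4] / [8];  Q = [1] / [2]
  Insert 7 (step 3): P = [4, 7] / [8];  Q = [1, 3] / [2]
  Insert 3 (step 4): P = [3, 7] / [4] / [8];  Q = [1, 3] / [2] / [4]
  Insert 2 (step 5): P = [2, 7] / [3] / [4] / [8];  Q = [1, 3] / [2] / [4] / [5]
  Insert 5 (step 6): P = [2, 5] / [3, 7] / [4] / [8];  Q = [1, 3] / [2, 6] / [4] / [5]
  Insert 1 (step 7): P = [1, 5] / [2, 7] / [3] / [4] / [8];  Q = [1, 3] / [2, 6] / [4] / [5] / [7]
  Insert 6 (step 8): P = [1, 5, 6] / [2, 7] / [3] / [4] / [8];  Q = [1, 3, 8] / [2, 6] / [4] / [5] / [7]
Final shape: (3, 2, 1, 1, 1).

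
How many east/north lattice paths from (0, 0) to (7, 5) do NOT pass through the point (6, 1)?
Number of paths = 757

Total paths from (0, 0) to (7, 5): C(12, 7) = 792. Paths through (6, 1): (paths (0, 0) → (6, 1)) × (paths (6, 1) → (7, 5)) = C(7, 6) · C(5, 1) = 7 · 5 = 35. Avoidance count = 792 − 35 = 757.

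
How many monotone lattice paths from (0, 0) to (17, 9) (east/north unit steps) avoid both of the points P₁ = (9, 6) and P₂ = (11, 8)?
Number of paths = 1979861

Inclusion–exclusion. Total paths: C(26, 17) = 3124550. Through P₁: C(15, 9)·C(11, 8) = 825825. Through P₂: C(19, 11)·C(7, 6) = 529074. Since P₁ is strictly southwest of P₂, a monotone path through both must visit P₁ then P₂; paths through both = C(15, 9)·C(4, 2)·C(7, 6) = 210210. Avoid both = 3124550 − 825825 − 529074 + 210210 = 1979861.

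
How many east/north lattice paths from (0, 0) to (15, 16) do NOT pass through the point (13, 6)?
Number of paths = 298749483

Total paths from (0, 0) to (15, 16): C(31, 15) = 300540195. Paths through (13, 6): (paths (0, 0) → (13, 6)) × (paths (13, 6) → (15, 16)) = C(19, 13) · C(12, 2) = 27132 · 66 = 1790712. Avoidance count = 300540195 − 1790712 = 298749483.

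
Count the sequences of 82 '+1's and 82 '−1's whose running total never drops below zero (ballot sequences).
C_82 = 17526585015616776834735140517915655636396234280

These ballot sequences are counted by the Catalan number C_n = (1/(n + 1)) · C(2n, n). For n = 82: C_82 = (1/83) · C(164, 82) = 1454706556296192477283016662986999417820887445240/83 = 17526585015616776834735140517915655636396234280.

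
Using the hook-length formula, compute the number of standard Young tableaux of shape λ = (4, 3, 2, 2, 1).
# SYT of shape (4, 3, 2, 2, 1) = 5775

Hook-length formula: f^λ = n! / Π hook(c), product over all cells c of the Young diagram. For λ = (4, 3, 2, 2, 1), n = 12 boxes. Hook lengths by row (left-to-right, top-to-bottom): [8, 6, 3, 1]; [6, 4, 1]; [4, 2]; [3, 1]; [1]. Product of hooks = 82944. So f^λ = 12! / 82944 = 479001600 / 82944 = 5775.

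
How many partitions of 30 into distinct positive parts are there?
q(30) = 296

A partition into distinct parts is a strictly decreasing sequence summing to n. The recurrence d(n, m) = d(n, m−1) + d(n−m, m−1) (use part m at most once) with q(n) = d(n, n) gives q(30) = 296. (Euler's theorem: # distinct-part partitions = # odd-part partitions.)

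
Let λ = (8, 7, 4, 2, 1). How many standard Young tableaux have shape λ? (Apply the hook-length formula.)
# SYT of shape (8, 7, 4, 2, 1) = 1344377034

Hook-length formula: f^λ = n! / Π hook(c), product over all cells c of the Young diagram. For λ = (8, 7, 4, 2, 1), n = 22 boxes. Hook lengths by row (left-to-right, top-to-bottom): [12, 10, 8, 7, 5, 4, 3, 1]; [10, 8, 6, 5, 3, 2, 1]; [6, 4, 2, 1]; [3, 1]; [1]. Product of hooks = 836075520000. So f^λ = 22! / 836075520000 = 1124000727777607680000 / 836075520000 = 1344377034.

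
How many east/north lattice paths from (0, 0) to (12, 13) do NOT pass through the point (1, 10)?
Number of paths = 5196296

Total paths from (0, 0) to (12, 13): C(25, 12) = 5200300. Paths through (1, 10): (paths (0, 0) → (1, 10)) × (paths (1, 10) → (12, 13)) = C(11, 1) · C(14, 11) = 11 · 364 = 4004. Avoidance count = 5200300 − 4004 = 5196296.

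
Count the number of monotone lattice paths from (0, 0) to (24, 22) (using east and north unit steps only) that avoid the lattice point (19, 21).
Number of paths = 7102676663550

Total paths from (0, 0) to (24, 22): C(46, 24) = 7890371113950. Paths through (19, 21): (paths (0, 0) → (19, 21)) × (paths (19, 21) → (24, 22)) = C(40, 19) · C(6, 5) = 131282408400 · 6 = 787694450400. Avoidance count = 7890371113950 − 787694450400 = 7102676663550.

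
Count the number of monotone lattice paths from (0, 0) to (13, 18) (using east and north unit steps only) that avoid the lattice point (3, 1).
Number of paths = 172507935

Total paths from (0, 0) to (13, 18): C(31, 13) = 206253075. Paths through (3, 1): (paths (0, 0) → (3, 1)) × (paths (3, 1) → (13, 18)) = C(4, 3) · C(27, 10) = 4 · 8436285 = 33745140. Avoidance count = 206253075 − 33745140 = 172507935.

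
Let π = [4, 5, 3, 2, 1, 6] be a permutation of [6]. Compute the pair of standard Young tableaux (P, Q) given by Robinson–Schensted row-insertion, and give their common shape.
P = [1, 5, 6] / [2] / [3] / [4];  Q = [1, 2, 6] / [3] / [4] / [5];  common shape = (3, 1, 1, 1)

Row-insert the values π_1, π_2, … into P one at a time, bumping the leftmost entry strictly greater than the inserted value down to the next row. The recording tableau Q records, in position (i, j), the step at which that cell was added to P.
  Insert 4 (step 1): P = [4];  Q = [1]
  Insert 5 (step 2): P = [4, 5];  Q = [1, 2]
  Insert 3 (step 3): P = [3, 5] / [4];  Q = [1, 2] / [3]
  Insert 2 (step 4): P = [2, 5] / [3] / [4];  Q = [1, 2] / [3] / [4]
  Insert 1 (step 5): P = [1, 5] / [2] / [3] / [4];  Q = [1, 2] / [3] / [4] / [5]
  Insert 6 (step 6): P = [1, 5, 6] / [2] / [3] / [4];  Q = [1, 2, 6] / [3] / [4] / [5]
Final shape: (3, 1, 1, 1).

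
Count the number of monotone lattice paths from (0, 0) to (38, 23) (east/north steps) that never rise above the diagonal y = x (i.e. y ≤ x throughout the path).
Number of paths = 15400866695524800

By the reflection principle (André's argument), the number of monotone paths to (38, 23) with n ≤ m that never go above y = x is C(61, 38) − C(61, 39) = 37539612570341700 − 22138745874816900 = 15400866695524800.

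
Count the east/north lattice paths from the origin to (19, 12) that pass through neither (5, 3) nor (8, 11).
Number of paths = 94561781

Inclusion–exclusion. Total paths: C(31, 19) = 141120525. Through P₁: C(8, 5)·C(23, 14) = 45762640. Through P₂: C(19, 8)·C(12, 11) = 906984. Since P₁ is strictly southwest of P₂, a monotone path through both must visit P₁ then P₂; paths through both = C(8, 5)·C(11, 3)·C(12, 11) = 110880. Avoid both = 141120525 − 45762640 − 906984 + 110880 = 94561781.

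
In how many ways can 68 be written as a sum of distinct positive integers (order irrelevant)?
q(68) = 24576

A partition into distinct parts is a strictly decreasing sequence summing to n. The recurrence d(n, m) = d(n, m−1) + d(n−m, m−1) (use part m at most once) with q(n) = d(n, n) gives q(68) = 24576. (Euler's theorem: # distinct-part partitions = # odd-part partitions.)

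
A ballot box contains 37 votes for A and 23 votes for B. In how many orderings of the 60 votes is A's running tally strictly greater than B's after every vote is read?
Strict-lead orderings = 5456577564869340

Total orderings of the 60 votes with 37 for A: C(60, 37) = 23385332420868600. By the Bertrand ballot formula (Cycle Lemma / reflection principle), the number of orderings in which A is strictly ahead of B throughout is (p − q)/(p + q) · C(p + q, p) = (37 − 23)/(37 + 23) · 23385332420868600 = 5456577564869340.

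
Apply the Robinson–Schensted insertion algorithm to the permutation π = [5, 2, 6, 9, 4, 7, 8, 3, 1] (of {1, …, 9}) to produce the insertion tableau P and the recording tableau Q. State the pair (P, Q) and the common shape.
P = [1, 3, 7, 8] / [2, 6, 9] / [4] / [5];  Q = [1, 3, 4, 7] / [2, 5, 6] / [8] / [9];  common shape = (4, 3, 1, 1)

Row-insert the values π_1, π_2, … into P one at a time, bumping the leftmost entry strictly greater than the inserted value down to the next row. The recording tableau Q records, in position (i, j), the step at which that cell was added to P.
  Insert 5 (step 1): P = [5];  Q = [1]
  Insert 2 (step 2): P = [2] / [5];  Q = [1] / [2]
  Insert 6 (step 3): P = [2, 6] / [5];  Q = [1, 3] / [2]
  Insert 9 (step 4): P = [2, 6, 9] / [5];  Q = [1, 3, 4] / [2]
  Insert 4 (step 5): P = [2, 4, 9] / [5, 6];  Q = [1, 3, 4] / [2, 5]
  Insert 7 (step 6): P = [2, 4, 7] / [5, 6, 9];  Q = [1, 3, 4] / [2, 5, 6]
  Insert 8 (step 7): P = [2, 4, 7, 8] / [5, 6, 9];  Q = [1, 3, 4, 7] / [2, 5, 6]
  Insert 3 (step 8): P = [2, 3, 7, 8] / [4, 6, 9] / [5];  Q = [1, 3, 4, 7] / [2, 5, 6] / [8]
  Insert 1 (step 9): P = [1, 3, 7, 8] / [2, 6, 9] / [4] / [5];  Q = [1, 3, 4, 7] / [2, 5, 6] / [8] / [9]
Final shape: (4, 3, 1, 1).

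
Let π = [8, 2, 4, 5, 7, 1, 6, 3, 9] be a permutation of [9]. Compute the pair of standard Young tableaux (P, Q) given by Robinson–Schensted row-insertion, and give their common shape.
P = [1, 3, 5, 6, 9] / [2, 4] / [7] / [8];  Q = [1, 3, 4, 5, 9] / [2, 7] / [6] / [8];  common shape = (5, 2, 1, 1)

Row-insert the values π_1, π_2, … into P one at a time, bumping the leftmost entry strictly greater than the inserted value down to the next row. The recording tableau Q records, in position (i, j), the step at which that cell was added to P.
  Insert 8 (step 1): P = [8];  Q = [1]
  Insert 2 (step 2): P = [2] / [8];  Q = [1] / [2]
  Insert 4 (step 3): P = [2, 4] / [8];  Q = [1, 3] / [2]
  Insert 5 (step 4): P = [2, 4, 5] / [8];  Q = [1, 3, 4] / [2]
  Insert 7 (step 5): P = [2, 4, 5, 7] / [8];  Q = [1, 3, 4, 5] / [2]
  Insert 1 (step 6): P = [1, 4, 5, 7] / [2] / [8];  Q = [1, 3, 4, 5] / [2] / [6]
  Insert 6 (step 7): P = [1, 4, 5, 6] / [2, 7] / [8];  Q = [1, 3, 4, 5] / [2, 7] / [6]
  Insert 3 (step 8): P = [1, 3, 5, 6] / [2, 4] / [7] / [8];  Q = [1, 3, 4, 5] / [2, 7] / [6] / [8]
  Insert 9 (step 9): P = [1, 3, 5, 6, 9] / [2, 4] / [7] / [8];  Q = [1, 3, 4, 5, 9] / [2, 7] / [6] / [8]
Final shape: (5, 2, 1, 1).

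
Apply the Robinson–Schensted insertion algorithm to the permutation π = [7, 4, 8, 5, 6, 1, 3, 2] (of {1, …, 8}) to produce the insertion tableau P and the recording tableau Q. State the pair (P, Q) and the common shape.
P = [1, 2, 6] / [3, 5] / [4, 8] / [7];  Q = [1, 3, 5] / [2, 4] / [6, 7] / [8];  common shape = (3, 2, 2, 1)

Row-insert the values π_1, π_2, … into P one at a time, bumping the leftmost entry strictly greater than the inserted value down to the next row. The recording tableau Q records, in position (i, j), the step at which that cell was added to P.
  Insert 7 (step 1): P = [7];  Q = [1]
  Insert 4 (step 2): P = [4] / [7];  Q = [1] / [2]
  Insert 8 (step 3): P = [4, 8] / [7];  Q = [1, 3] / [2]
  Insert 5 (step 4): P = [4, 5] / [7, 8];  Q = [1, 3] / [2, 4]
  Insert 6 (step 5): P = [4, 5, 6] / [7, 8];  Q = [1, 3, 5] / [2, 4]
  Insert 1 (step 6): P = [1, 5, 6] / [4, 8] / [7];  Q = [1, 3, 5] / [2, 4] / [6]
  Insert 3 (step 7): P = [1, 3, 6] / [4, 5] / [7, 8];  Q = [1, 3, 5] / [2, 4] / [6, 7]
  Insert 2 (step 8): P = [1, 2, 6] / [3, 5] / [4, 8] / [7];  Q = [1, 3, 5] / [2, 4] / [6, 7] / [8]
Final shape: (3, 2, 2, 1).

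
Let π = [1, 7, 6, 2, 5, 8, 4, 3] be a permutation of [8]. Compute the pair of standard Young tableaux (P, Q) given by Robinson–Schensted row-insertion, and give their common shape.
P = [1, 2, 3, 8] / [4] / [5] / [6] / [7];  Q = [1, 2, 5, 6] / [3] / [4] / [7] / [8];  common shape = (4, 1, 1, 1, 1)

Row-insert the values π_1, π_2, … into P one at a time, bumping the leftmost entry strictly greater than the inserted value down to the next row. The recording tableau Q records, in position (i, j), the step at which that cell was added to P.
  Insert 1 (step 1): P = [1];  Q = [1]
  Insert 7 (step 2): P = [1, 7];  Q = [1, 2]
  Insert 6 (step 3): P = [1, 6] / [7];  Q = [1, 2] / [3]
  Insert 2 (step 4): P = [1, 2] / [6] / [7];  Q = [1, 2] / [3] / [4]
  Insert 5 (step 5): P = [1, 2, 5] / [6] / [7];  Q = [1, 2, 5] / [3] / [4]
  Insert 8 (step 6): P = [1, 2, 5, 8] / [6] / [7];  Q = [1, 2, 5, 6] / [3] / [4]
  Insert 4 (step 7): P = [1, 2, 4, 8] / [5] / [6] / [7];  Q = [1, 2, 5, 6] / [3] / [4] / [7]
  Insert 3 (step 8): P = [1, 2, 3, 8] / [4] / [5] / [6] / [7];  Q = [1, 2, 5, 6] / [3] / [4] / [7] / [8]
Final shape: (4, 1, 1, 1, 1).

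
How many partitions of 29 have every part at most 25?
p(29, parts ≤ 25) = 4558

Use the recurrence p(n, m) = p(n, m−1) + p(n−m, m): either the largest part is < m (count p(n, m−1)) or the largest part is exactly m (remove one copy of m, count p(n−m, m)). With p(0, ·) = 1 this gives p(29, parts ≤ 25) = 4558. (By conjugating Young diagrams, this also counts partitions of 29 into at most 25 parts.)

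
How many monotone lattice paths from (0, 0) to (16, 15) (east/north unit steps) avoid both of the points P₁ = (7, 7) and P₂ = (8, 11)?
Number of paths = 188189385

Inclusion–exclusion. Total paths: C(31, 16) = 300540195. Through P₁: C(14, 7)·C(17, 9) = 83431920. Through P₂: C(19, 8)·C(12, 8) = 37413090. Since P₁ is strictly southwest of P₂, a monotone path through both must visit P₁ then P₂; paths through both = C(14, 7)·C(5, 1)·C(12, 8) = 8494200. Avoid both = 300540195 − 83431920 − 37413090 + 8494200 = 188189385.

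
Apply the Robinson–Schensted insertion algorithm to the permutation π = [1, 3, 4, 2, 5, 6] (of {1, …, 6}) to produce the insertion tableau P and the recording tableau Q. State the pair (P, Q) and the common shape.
P = [1, 2, 4, 5, 6] / [3];  Q = [1, 2, 3, 5, 6] / [4];  common shape = (5, 1)

Row-insert the values π_1, π_2, … into P one at a time, bumping the leftmost entry strictly greater than the inserted value down to the next row. The recording tableau Q records, in position (i, j), the step at which that cell was added to P.
  Insert 1 (step 1): P = [1];  Q = [1]
  Insert 3 (step 2): P = [1, 3];  Q = [1, 2]
  Insert 4 (step 3): P = [1, 3, 4];  Q = [1, 2, 3]
  Insert 2 (step 4): P = [1, 2, 4] / [3];  Q = [1, 2, 3] / [4]
  Insert 5 (step 5): P = [1, 2, 4, 5] / [3];  Q = [1, 2, 3, 5] / [4]
  Insert 6 (step 6): P = [1, 2, 4, 5, 6] / [3];  Q = [1, 2, 3, 5, 6] / [4]
Final shape: (5, 1).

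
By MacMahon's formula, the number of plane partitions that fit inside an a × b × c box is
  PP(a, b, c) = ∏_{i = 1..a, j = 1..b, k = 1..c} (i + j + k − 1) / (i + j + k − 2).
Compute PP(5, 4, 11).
PP(5, 4, 11) = 381644355456

Evaluate the triple product over i = 1..5, j = 1..4, k = 1..11. The factors are (2/1) · (3/2) · (4/3) · (5/4) · (6/5) · (7/6) · (8/7) · (9/8) · … (220 factors total). The numerators and denominators telescope so the product is an integer; carrying out the multiplication exactly gives PP(5, 4, 11) = 381644355456.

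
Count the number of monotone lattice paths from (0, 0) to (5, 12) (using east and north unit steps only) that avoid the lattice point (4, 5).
Number of paths = 5180

Total paths from (0, 0) to (5, 12): C(17, 5) = 6188. Paths through (4, 5): (paths (0, 0) → (4, 5)) × (paths (4, 5) → (5, 12)) = C(9, 4) · C(8, 1) = 126 · 8 = 1008. Avoidance count = 6188 − 1008 = 5180.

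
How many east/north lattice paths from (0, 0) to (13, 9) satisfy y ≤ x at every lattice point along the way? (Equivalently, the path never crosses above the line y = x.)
Number of paths = 177650

By the reflection principle (André's argument), the number of monotone paths to (13, 9) with n ≤ m that never go above y = x is C(22, 13) − C(22, 14) = 497420 − 319770 = 177650.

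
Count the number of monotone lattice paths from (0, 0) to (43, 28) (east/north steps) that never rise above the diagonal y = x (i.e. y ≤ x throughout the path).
Number of paths = 16789710098594851040

By the reflection principle (André's argument), the number of monotone paths to (43, 28) with n ≤ m that never go above y = x is C(71, 43) − C(71, 44) = 46171702771135840360 − 29381992672540989320 = 16789710098594851040.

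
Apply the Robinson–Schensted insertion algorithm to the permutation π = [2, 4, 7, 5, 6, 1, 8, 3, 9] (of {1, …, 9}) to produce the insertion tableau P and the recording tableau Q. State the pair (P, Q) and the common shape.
P = [1, 3, 5, 6, 8, 9] / [2, 4] / [7];  Q = [1, 2, 3, 5, 7, 9] / [4, 8] / [6];  common shape = (6, 2, 1)

Row-insert the values π_1, π_2, … into P one at a time, bumping the leftmost entry strictly greater than the inserted value down to the next row. The recording tableau Q records, in position (i, j), the step at which that cell was added to P.
  Insert 2 (step 1): P = [2];  Q = [1]
  Insert 4 (step 2): P = [2, 4];  Q = [1, 2]
  Insert 7 (step 3): P = [2, 4, 7];  Q = [1, 2, 3]
  Insert 5 (step 4): P = [2, 4, 5] / [7];  Q = [1, 2, 3] / [4]
  Insert 6 (step 5): P = [2, 4, 5, 6] / [7];  Q = [1, 2, 3, 5] / [4]
  Insert 1 (step 6): P = [1, 4, 5, 6] / [2] / [7];  Q = [1, 2, 3, 5] / [4] / [6]
  Insert 8 (step 7): P = [1, 4, 5, 6, 8] / [2] / [7];  Q = [1, 2, 3, 5, 7] / [4] / [6]
  Insert 3 (step 8): P = [1, 3, 5, 6, 8] / [2, 4] / [7];  Q = [1, 2, 3, 5, 7] / [4, 8] / [6]
  Insert 9 (step 9): P = [1, 3, 5, 6, 8, 9] / [2, 4] / [7];  Q = [1, 2, 3, 5, 7, 9] / [4, 8] / [6]
Final shape: (6, 2, 1).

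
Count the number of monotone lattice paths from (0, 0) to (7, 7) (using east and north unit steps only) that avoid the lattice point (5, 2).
Number of paths = 2991

Total paths from (0, 0) to (7, 7): C(14, 7) = 3432. Paths through (5, 2): (paths (0, 0) → (5, 2)) × (paths (5, 2) → (7, 7)) = C(7, 5) · C(7, 2) = 21 · 21 = 441. Avoidance count = 3432 − 441 = 2991.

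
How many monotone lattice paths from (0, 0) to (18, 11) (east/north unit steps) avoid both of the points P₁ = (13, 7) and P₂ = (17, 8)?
Number of paths = 22053870

Inclusion–exclusion. Total paths: C(29, 18) = 34597290. Through P₁: C(20, 13)·C(9, 5) = 9767520. Through P₂: C(25, 17)·C(4, 1) = 4326300. Since P₁ is strictly southwest of P₂, a monotone path through both must visit P₁ then P₂; paths through both = C(20, 13)·C(5, 4)·C(4, 1) = 1550400. Avoid both = 34597290 − 9767520 − 4326300 + 1550400 = 22053870.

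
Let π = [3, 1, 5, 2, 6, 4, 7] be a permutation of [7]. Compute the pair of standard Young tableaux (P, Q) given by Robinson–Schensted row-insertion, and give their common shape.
P = [1, 2, 4, 7] / [3, 5, 6];  Q = [1, 3, 5, 7] / [2, 4, 6];  common shape = (4, 3)

Row-insert the values π_1, π_2, … into P one at a time, bumping the leftmost entry strictly greater than the inserted value down to the next row. The recording tableau Q records, in position (i, j), the step at which that cell was added to P.
  Insert 3 (step 1): P = [3];  Q = [1]
  Insert 1 (step 2): P = [1] / [3];  Q = [1] / [2]
  Insert 5 (step 3): P = [1, 5] / [3];  Q = [1, 3] / [2]
  Insert 2 (step 4): P = [1, 2] / [3, 5];  Q = [1, 3] / [2, 4]
  Insert 6 (step 5): P = [1, 2, 6] / [3, 5];  Q = [1, 3, 5] / [2, 4]
  Insert 4 (step 6): P = [1, 2, 4] / [3, 5, 6];  Q = [1, 3, 5] / [2, 4, 6]
  Insert 7 (step 7): P = [1, 2, 4, 7] / [3, 5, 6];  Q = [1, 3, 5, 7] / [2, 4, 6]
Final shape: (4, 3).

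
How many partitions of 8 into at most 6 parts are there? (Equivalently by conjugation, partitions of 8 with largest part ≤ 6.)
p(8, parts ≤ 6) = 20

Partitions of 8 with all parts ≤ 6: 6+2, 6+1+1, 5+3, 5+2+1, 5+1+1+1, 4+4, 4+3+1, 4+2+2, 4+2+1+1, 4+1+1+1+1, 3+3+2, 3+3+1+1, 3+2+2+1, 3+2+1+1+1, 3+1+1+1+1+1, 2+2+2+2, 2+2+2+1+1, 2+2+1+1+1+1, 2+1+1+1+1+1+1, 1+1+1+1+1+1+1+1. Count = 20.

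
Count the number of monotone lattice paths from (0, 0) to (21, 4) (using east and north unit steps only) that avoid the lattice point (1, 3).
Number of paths = 12566

Total paths from (0, 0) to (21, 4): C(25, 21) = 12650. Paths through (1, 3): (paths (0, 0) → (1, 3)) × (paths (1, 3) → (21, 4)) = C(4, 1) · C(21, 20) = 4 · 21 = 84. Avoidance count = 12650 − 84 = 12566.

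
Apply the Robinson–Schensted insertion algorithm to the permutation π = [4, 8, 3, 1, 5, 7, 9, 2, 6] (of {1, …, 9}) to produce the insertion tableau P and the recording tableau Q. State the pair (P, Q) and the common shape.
P = [1, 2, 6, 9] / [3, 5, 7] / [4, 8];  Q = [1, 2, 6, 7] / [3, 5, 9] / [4, 8];  common shape = (4, 3, 2)

Row-insert the values π_1, π_2, … into P one at a time, bumping the leftmost entry strictly greater than the inserted value down to the next row. The recording tableau Q records, in position (i, j), the step at which that cell was added to P.
  Insert 4 (step 1): P = [4];  Q = [1]
  Insert 8 (step 2): P = [4, 8];  Q = [1, 2]
  Insert 3 (step 3): P = [3, 8] / [4];  Q = [1, 2] / [3]
  Insert 1 (step 4): P = [1, 8] / [3] / [4];  Q = [1, 2] / [3] / [4]
  Insert 5 (step 5): P = [1, 5] / [3, 8] / [4];  Q = [1, 2] / [3, 5] / [4]
  Insert 7 (step 6): P = [1, 5, 7] / [3, 8] / [4];  Q = [1, 2, 6] / [3, 5] / [4]
  Insert 9 (step 7): P = [1, 5, 7, 9] / [3, 8] / [4];  Q = [1, 2, 6, 7] / [3, 5] / [4]
  Insert 2 (step 8): P = [1, 2, 7, 9] / [3, 5] / [4, 8];  Q = [1, 2, 6, 7] / [3, 5] / [4, 8]
  Insert 6 (step 9): P = [1, 2, 6, 9] / [3, 5, 7] / [4, 8];  Q = [1, 2, 6, 7] / [3, 5, 9] / [4, 8]
Final shape: (4, 3, 2).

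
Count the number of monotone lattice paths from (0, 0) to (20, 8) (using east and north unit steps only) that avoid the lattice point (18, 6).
Number of paths = 2300529

Total paths from (0, 0) to (20, 8): C(28, 20) = 3108105. Paths through (18, 6): (paths (0, 0) → (18, 6)) × (paths (18, 6) → (20, 8)) = C(24, 18) · C(4, 2) = 134596 · 6 = 807576. Avoidance count = 3108105 − 807576 = 2300529.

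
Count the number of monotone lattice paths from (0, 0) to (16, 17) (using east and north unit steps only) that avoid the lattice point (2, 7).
Number of paths = 1096197894

Total paths from (0, 0) to (16, 17): C(33, 16) = 1166803110. Paths through (2, 7): (paths (0, 0) → (2, 7)) × (paths (2, 7) → (16, 17)) = C(9, 2) · C(24, 14) = 36 · 1961256 = 70605216. Avoidance count = 1166803110 − 70605216 = 1096197894.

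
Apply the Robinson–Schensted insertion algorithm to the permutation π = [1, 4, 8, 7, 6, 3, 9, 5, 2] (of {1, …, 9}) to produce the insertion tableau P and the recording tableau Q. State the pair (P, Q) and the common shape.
P = [1, 2, 5, 9] / [3, 6] / [4] / [7] / [8];  Q = [1, 2, 3, 7] / [4, 8] / [5] / [6] / [9];  common shape = (4, 2, 1, 1, 1)

Row-insert the values π_1, π_2, … into P one at a time, bumping the leftmost entry strictly greater than the inserted value down to the next row. The recording tableau Q records, in position (i, j), the step at which that cell was added to P.
  Insert 1 (step 1): P = [1];  Q = [1]
  Insert 4 (step 2): P = [1, 4];  Q = [1, 2]
  Insert 8 (step 3): P = [1, 4, 8];  Q = [1, 2, 3]
  Insert 7 (step 4): P = [1, 4, 7] / [8];  Q = [1, 2, 3] / [4]
  Insert 6 (step 5): P = [1, 4, 6] / [7] / [8];  Q = [1, 2, 3] / [4] / [5]
  Insert 3 (step 6): P = [1, 3, 6] / [4] / [7] / [8];  Q = [1, 2, 3] / [4] / [5] / [6]
  Insert 9 (step 7): P = [1, 3, 6, 9] / [4] / [7] / [8];  Q = [1, 2, 3, 7] / [4] / [5] / [6]
  Insert 5 (step 8): P = [1, 3, 5, 9] / [4, 6] / [7] / [8];  Q = [1, 2, 3, 7] / [4, 8] / [5] / [6]
  Insert 2 (step 9): P = [1, 2, 5, 9] / [3, 6] / [4] / [7] / [8];  Q = [1, 2, 3, 7] / [4, 8] / [5] / [6] / [9]
Final shape: (4, 2, 1, 1, 1).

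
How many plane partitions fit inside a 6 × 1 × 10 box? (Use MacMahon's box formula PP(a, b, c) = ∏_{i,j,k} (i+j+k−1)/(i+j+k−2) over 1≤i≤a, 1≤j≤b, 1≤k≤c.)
PP(6, 1, 10) = 8008

Evaluate the triple product over i = 1..6, j = 1..1, k = 1..10. The factors are (2/1) · (3/2) · (4/3) · (5/4) · (6/5) · (7/6) · (8/7) · (9/8) · … (60 factors total). The numerators and denominators telescope so the product is an integer; carrying out the multiplication exactly gives PP(6, 1, 10) = 8008.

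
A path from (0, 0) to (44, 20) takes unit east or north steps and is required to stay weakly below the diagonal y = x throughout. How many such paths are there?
Number of paths = 10899847657028400

By the reflection principle (André's argument), the number of monotone paths to (44, 20) with n ≤ m that never go above y = x is C(64, 44) − C(64, 45) = 19619725782651120 − 8719878125622720 = 10899847657028400.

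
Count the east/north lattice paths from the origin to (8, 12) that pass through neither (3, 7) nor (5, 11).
Number of paths = 85458

Inclusion–exclusion. Total paths: C(20, 8) = 125970. Through P₁: C(10, 3)·C(10, 5) = 30240. Through P₂: C(16, 5)·C(4, 3) = 17472. Since P₁ is strictly southwest of P₂, a monotone path through both must visit P₁ then P₂; paths through both = C(10, 3)·C(6, 2)·C(4, 3) = 7200. Avoid both = 125970 − 30240 − 17472 + 7200 = 85458.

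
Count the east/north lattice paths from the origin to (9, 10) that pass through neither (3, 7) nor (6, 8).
Number of paths = 57068

Inclusion–exclusion. Total paths: C(19, 9) = 92378. Through P₁: C(10, 3)·C(9, 6) = 10080. Through P₂: C(14, 6)·C(5, 3) = 30030. Since P₁ is strictly southwest of P₂, a monotone path through both must visit P₁ then P₂; paths through both = C(10, 3)·C(4, 3)·C(5, 3) = 4800. Avoid both = 92378 − 10080 − 30030 + 4800 = 57068.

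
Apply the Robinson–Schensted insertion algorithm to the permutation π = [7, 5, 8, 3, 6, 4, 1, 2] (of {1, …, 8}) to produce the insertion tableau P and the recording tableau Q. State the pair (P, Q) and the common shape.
P = [1, 2] / [3, 4] / [5, 6] / [7, 8];  Q = [1, 3] / [2, 5] / [4, 6] / [7, 8];  common shape = (2, 2, 2, 2)

Row-insert the values π_1, π_2, … into P one at a time, bumping the leftmost entry strictly greater than the inserted value down to the next row. The recording tableau Q records, in position (i, j), the step at which that cell was added to P.
  Insert 7 (step 1): P = [7];  Q = [1]
  Insert 5 (step 2): P = [5] / [7];  Q = [1] / [2]
  Insert 8 (step 3): P = [5, 8] / [7];  Q = [1, 3] / [2]
  Insert 3 (step 4): P = [3, 8] / [5] / [7];  Q = [1, 3] / [2] / [4]
  Insert 6 (step 5): P = [3, 6] / [5, 8] / [7];  Q = [1, 3] / [2, 5] / [4]
  Insert 4 (step 6): P = [3, 4] / [5, 6] / [7, 8];  Q = [1, 3] / [2, 5] / [4, 6]
  Insert 1 (step 7): P = [1, 4] / [3, 6] / [5, 8] / [7];  Q = [1, 3] / [2, 5] / [4, 6] / [7]
  Insert 2 (step 8): P = [1, 2] / [3, 4] / [5, 6] / [7, 8];  Q = [1, 3] / [2, 5] / [4, 6] / [7, 8]
Final shape: (2, 2, 2, 2).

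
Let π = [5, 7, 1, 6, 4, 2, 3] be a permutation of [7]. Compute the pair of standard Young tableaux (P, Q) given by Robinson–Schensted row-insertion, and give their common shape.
P = [1, 2, 3] / [4, 6] / [5] / [7];  Q = [1, 2, 7] / [3, 4] / [5] / [6];  common shape = (3, 2, 1, 1)

Row-insert the values π_1, π_2, … into P one at a time, bumping the leftmost entry strictly greater than the inserted value down to the next row. The recording tableau Q records, in position (i, j), the step at which that cell was added to P.
  Insert 5 (step 1): P = [5];  Q = [1]
  Insert 7 (step 2): P = [5, 7];  Q = [1, 2]
  Insert 1 (step 3): P = [1, 7] / [5];  Q = [1, 2] / [3]
  Insert 6 (step 4): P = [1, 6] / [5, 7];  Q = [1, 2] / [3, 4]
  Insert 4 (step 5): P = [1, 4] / [5, 6] / [7];  Q = [1, 2] / [3, 4] / [5]
  Insert 2 (step 6): P = [1, 2] / [4, 6] / [5] / [7];  Q = [1, 2] / [3, 4] / [5] / [6]
  Insert 3 (step 7): P = [1, 2, 3] / [4, 6] / [5] / [7];  Q = [1, 2, 7] / [3, 4] / [5] / [6]
Final shape: (3, 2, 1, 1).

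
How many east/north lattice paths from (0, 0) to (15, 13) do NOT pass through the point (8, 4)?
Number of paths = 31779360

Total paths from (0, 0) to (15, 13): C(28, 15) = 37442160. Paths through (8, 4): (paths (0, 0) → (8, 4)) × (paths (8, 4) → (15, 13)) = C(12, 8) · C(16, 7) = 495 · 11440 = 5662800. Avoidance count = 37442160 − 5662800 = 31779360.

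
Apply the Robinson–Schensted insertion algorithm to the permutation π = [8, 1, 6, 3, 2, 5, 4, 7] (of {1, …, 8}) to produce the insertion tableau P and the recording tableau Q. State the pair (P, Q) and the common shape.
P = [1, 2, 4, 7] / [3, 5] / [6] / [8];  Q = [1, 3, 6, 8] / [2, 7] / [4] / [5];  common shape = (4, 2, 1, 1)

Row-insert the values π_1, π_2, … into P one at a time, bumping the leftmost entry strictly greater than the inserted value down to the next row. The recording tableau Q records, in position (i, j), the step at which that cell was added to P.
  Insert 8 (step 1): P = [8];  Q = [1]
  Insert 1 (step 2): P = [1] / [8];  Q = [1] / [2]
  Insert 6 (step 3): P = [1, 6] / [8];  Q = [1, 3] / [2]
  Insert 3 (step 4): P = [1, 3] / [6] / [8];  Q = [1, 3] / [2] / [4]
  Insert 2 (step 5): P = [1, 2] / [3] / [6] / [8];  Q = [1, 3] / [2] / [4] / [5]
  Insert 5 (step 6): P = [1, 2, 5] / [3] / [6] / [8];  Q = [1, 3, 6] / [2] / [4] / [5]
  Insert 4 (step 7): P = [1, 2, 4] / [3, 5] / [6] / [8];  Q = [1, 3, 6] / [2, 7] / [4] / [5]
  Insert 7 (step 8): P = [1, 2, 4, 7] / [3, 5] / [6] / [8];  Q = [1, 3, 6, 8] / [2, 7] / [4] / [5]
Final shape: (4, 2, 1, 1).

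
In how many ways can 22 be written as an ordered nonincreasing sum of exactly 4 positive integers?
p(22, 4 parts) = 84

Partitions of n into exactly k parts are in bijection with partitions of n − k into at most k parts (subtract 1 from each part). So p(22, exactly 4) = p(18, parts ≤ 4). Computing via the recurrence p(m, j) = p(m, j−1) + p(m−j, j) gives 84.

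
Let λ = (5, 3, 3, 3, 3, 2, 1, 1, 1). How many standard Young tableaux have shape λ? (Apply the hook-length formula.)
# SYT of shape (5, 3, 3, 3, 3, 2, 1, 1, 1) = 525275520

Hook-length formula: f^λ = n! / Π hook(c), product over all cells c of the Young diagram. For λ = (5, 3, 3, 3, 3, 2, 1, 1, 1), n = 22 boxes. Hook lengths by row (left-to-right, top-to-bottom): [13, 9, 7, 2, 1]; [10, 6, 4]; [9, 5, 3]; [8, 4, 2]; [7, 3, 1]; [5, 1]; [3]; [2]; [1]. Product of hooks = 2139830784000. So f^λ = 22! / 2139830784000 = 1124000727777607680000 / 2139830784000 = 525275520.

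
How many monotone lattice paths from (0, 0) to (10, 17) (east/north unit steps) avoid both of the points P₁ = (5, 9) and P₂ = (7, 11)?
Number of paths = 4195503

Inclusion–exclusion. Total paths: C(27, 10) = 8436285. Through P₁: C(14, 5)·C(13, 5) = 2576574. Through P₂: C(18, 7)·C(9, 3) = 2673216. Since P₁ is strictly southwest of P₂, a monotone path through both must visit P₁ then P₂; paths through both = C(14, 5)·C(4, 2)·C(9, 3) = 1009008. Avoid both = 8436285 − 2576574 − 2673216 + 1009008 = 4195503.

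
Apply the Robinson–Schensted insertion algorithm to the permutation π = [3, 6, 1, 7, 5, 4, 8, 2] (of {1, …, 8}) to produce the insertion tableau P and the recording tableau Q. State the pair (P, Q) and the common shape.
P = [1, 2, 7, 8] / [3, 4] / [5] / [6];  Q = [1, 2, 4, 7] / [3, 5] / [6] / [8];  common shape = (4, 2, 1, 1)

Row-insert the values π_1, π_2, … into P one at a time, bumping the leftmost entry strictly greater than the inserted value down to the next row. The recording tableau Q records, in position (i, j), the step at which that cell was added to P.
  Insert 3 (step 1): P = [3];  Q = [1]
  Insert 6 (step 2): P = [3, 6];  Q = [1, 2]
  Insert 1 (step 3): P = [1, 6] / [3];  Q = [1, 2] / [3]
  Insert 7 (step 4): P = [1, 6, 7] / [3];  Q = [1, 2, 4] / [3]
  Insert 5 (step 5): P = [1, 5, 7] / [3, 6];  Q = [1, 2, 4] / [3, 5]
  Insert 4 (step 6): P = [1, 4, 7] / [3, 5] / [6];  Q = [1, 2, 4] / [3, 5] / [6]
  Insert 8 (step 7): P = [1, 4, 7, 8] / [3, 5] / [6];  Q = [1, 2, 4, 7] / [3, 5] / [6]
  Insert 2 (step 8): P = [1, 2, 7, 8] / [3, 4] / [5] / [6];  Q = [1, 2, 4, 7] / [3, 5] / [6] / [8]
Final shape: (4, 2, 1, 1).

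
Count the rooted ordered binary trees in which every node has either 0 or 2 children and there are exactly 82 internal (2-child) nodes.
C_82 = 17526585015616776834735140517915655636396234280

These full binary trees are counted by the Catalan number C_n = (1/(n + 1)) · C(2n, n). For n = 82: C_82 = (1/83) · C(164, 82) = 1454706556296192477283016662986999417820887445240/83 = 17526585015616776834735140517915655636396234280.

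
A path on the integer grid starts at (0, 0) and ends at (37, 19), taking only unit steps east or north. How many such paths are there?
Number of paths = 424655979547800

A monotone lattice path from (0, 0) to (37, 19) consists of 37 east steps and 19 north steps in some order, so it is determined by which 37 of the 56 steps are east. The count is C(56, 37) = 424655979547800.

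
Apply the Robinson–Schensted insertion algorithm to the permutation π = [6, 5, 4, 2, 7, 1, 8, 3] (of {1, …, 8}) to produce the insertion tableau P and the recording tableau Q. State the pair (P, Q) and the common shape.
P = [1, 3, 8] / [2, 7] / [4] / [5] / [6];  Q = [1, 5, 7] / [2, 8] / [3] / [4] / [6];  common shape = (3, 2, 1, 1, 1)

Row-insert the values π_1, π_2, … into P one at a time, bumping the leftmost entry strictly greater than the inserted value down to the next row. The recording tableau Q records, in position (i, j), the step at which that cell was added to P.
  Insert 6 (step 1): P = [6];  Q = [1]
  Insert 5 (step 2): P = [5] / [6];  Q = [1] / [2]
  Insert 4 (step 3): P = [4] / [5] / [6];  Q = [1] / [2] / [3]
  Insert 2 (step 4): P = [2] / [4] / [5] / [6];  Q = [1] / [2] / [3] / [4]
  Insert 7 (step 5): P = [2, 7] / [4] / [5] / [6];  Q = [1, 5] / [2] / [3] / [4]
  Insert 1 (step 6): P = [1, 7] / [2] / [4] / [5] / [6];  Q = [1, 5] / [2] / [3] / [4] / [6]
  Insert 8 (step 7): P = [1, 7, 8] / [2] / [4] / [5] / [6];  Q = [1, 5, 7] / [2] / [3] / [4] / [6]
  Insert 3 (step 8): P = [1, 3, 8] / [2, 7] / [4] / [5] / [6];  Q = [1, 5, 7] / [2, 8] / [3] / [4] / [6]
Final shape: (3, 2, 1, 1, 1).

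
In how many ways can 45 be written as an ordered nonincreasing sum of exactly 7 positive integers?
p(45, 7 parts) = 5102

Partitions of n into exactly k parts are in bijection with partitions of n − k into at most k parts (subtract 1 from each part). So p(45, exactly 7) = p(38, parts ≤ 7). Computing via the recurrence p(m, j) = p(m, j−1) + p(m−j, j) gives 5102.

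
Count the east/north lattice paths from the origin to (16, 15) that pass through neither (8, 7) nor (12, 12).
Number of paths = 151454635

Inclusion–exclusion. Total paths: C(31, 16) = 300540195. Through P₁: C(15, 8)·C(16, 8) = 82818450. Through P₂: C(24, 12)·C(7, 4) = 94645460. Since P₁ is strictly southwest of P₂, a monotone path through both must visit P₁ then P₂; paths through both = C(15, 8)·C(9, 4)·C(7, 4) = 28378350. Avoid both = 300540195 − 82818450 − 94645460 + 28378350 = 151454635.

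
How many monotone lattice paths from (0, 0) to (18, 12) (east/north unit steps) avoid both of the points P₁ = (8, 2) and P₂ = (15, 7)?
Number of paths = 70624581

Inclusion–exclusion. Total paths: C(30, 18) = 86493225. Through P₁: C(10, 8)·C(20, 10) = 8314020. Through P₂: C(22, 15)·C(8, 3) = 9550464. Since P₁ is strictly southwest of P₂, a monotone path through both must visit P₁ then P₂; paths through both = C(10, 8)·C(12, 7)·C(8, 3) = 1995840. Avoid both = 86493225 − 8314020 − 9550464 + 1995840 = 70624581.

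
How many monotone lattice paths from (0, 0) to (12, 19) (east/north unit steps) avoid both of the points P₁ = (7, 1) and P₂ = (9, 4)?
Number of paths = 140333173

Inclusion–exclusion. Total paths: C(31, 12) = 141120525. Through P₁: C(8, 7)·C(23, 5) = 269192. Through P₂: C(13, 9)·C(18, 3) = 583440. Since P₁ is strictly southwest of P₂, a monotone path through both must visit P₁ then P₂; paths through both = C(8, 7)·C(5, 2)·C(18, 3) = 65280. Avoid both = 141120525 − 269192 − 583440 + 65280 = 140333173.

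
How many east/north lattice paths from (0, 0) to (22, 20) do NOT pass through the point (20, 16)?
Number of paths = 404173525770

Total paths from (0, 0) to (22, 20): C(42, 22) = 513791607420. Paths through (20, 16): (paths (0, 0) → (20, 16)) × (paths (20, 16) → (22, 20)) = C(36, 20) · C(6, 2) = 7307872110 · 15 = 109618081650. Avoidance count = 513791607420 − 109618081650 = 404173525770.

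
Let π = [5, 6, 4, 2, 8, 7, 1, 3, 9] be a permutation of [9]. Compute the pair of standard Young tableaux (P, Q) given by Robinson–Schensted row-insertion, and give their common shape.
P = [1, 3, 7, 9] / [2, 6] / [4, 8] / [5];  Q = [1, 2, 5, 9] / [3, 6] / [4, 8] / [7];  common shape = (4, 2, 2, 1)

Row-insert the values π_1, π_2, … into P one at a time, bumping the leftmost entry strictly greater than the inserted value down to the next row. The recording tableau Q records, in position (i, j), the step at which that cell was added to P.
  Insert 5 (step 1): P = [5];  Q = [1]
  Insert 6 (step 2): P = [5, 6];  Q = [1, 2]
  Insert 4 (step 3): P = [4, 6] / [5];  Q = [1, 2] / [3]
  Insert 2 (step 4): P = [2, 6] / [4] / [5];  Q = [1, 2] / [3] / [4]
  Insert 8 (step 5): P = [2, 6, 8] / [4] / [5];  Q = [1, 2, 5] / [3] / [4]
  Insert 7 (step 6): P = [2, 6, 7] / [4, 8] / [5];  Q = [1, 2, 5] / [3, 6] / [4]
  Insert 1 (step 7): P = [1, 6, 7] / [2, 8] / [4] / [5];  Q = [1, 2, 5] / [3, 6] / [4] / [7]
  Insert 3 (step 8): P = [1, 3, 7] / [2, 6] / [4, 8] / [5];  Q = [1, 2, 5] / [3, 6] / [4, 8] / [7]
  Insert 9 (step 9): P = [1, 3, 7, 9] / [2, 6] / [4, 8] / [5];  Q = [1, 2, 5, 9] / [3, 6] / [4, 8] / [7]
Final shape: (4, 2, 2, 1).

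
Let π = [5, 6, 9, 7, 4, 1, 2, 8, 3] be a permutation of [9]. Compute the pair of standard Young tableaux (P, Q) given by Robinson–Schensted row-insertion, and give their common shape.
P = [1, 2, 3, 8] / [4, 6, 7] / [5] / [9];  Q = [1, 2, 3, 8] / [4, 7, 9] / [5] / [6];  common shape = (4, 3, 1, 1)

Row-insert the values π_1, π_2, … into P one at a time, bumping the leftmost entry strictly greater than the inserted value down to the next row. The recording tableau Q records, in position (i, j), the step at which that cell was added to P.
  Insert 5 (step 1): P = [5];  Q = [1]
  Insert 6 (step 2): P = [5, 6];  Q = [1, 2]
  Insert 9 (step 3): P = [5, 6, 9];  Q = [1, 2, 3]
  Insert 7 (step 4): P = [5, 6, 7] / [9];  Q = [1, 2, 3] / [4]
  Insert 4 (step 5): P = [4, 6, 7] / [5] / [9];  Q = [1, 2, 3] / [4] / [5]
  Insert 1 (step 6): P = [1, 6, 7] / [4] / [5] / [9];  Q = [1, 2, 3] / [4] / [5] / [6]
  Insert 2 (step 7): P = [1, 2, 7] / [4, 6] / [5] / [9];  Q = [1, 2, 3] / [4, 7] / [5] / [6]
  Insert 8 (step 8): P = [1, 2, 7, 8] / [4, 6] / [5] / [9];  Q = [1, 2, 3, 8] / [4, 7] / [5] / [6]
  Insert 3 (step 9): P = [1, 2, 3, 8] / [4, 6, 7] / [5] / [9];  Q = [1, 2, 3, 8] / [4, 7, 9] / [5] / [6]
Final shape: (4, 3, 1, 1).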